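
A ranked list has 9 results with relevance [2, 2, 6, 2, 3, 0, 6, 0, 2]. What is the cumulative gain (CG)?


Cumulative Gain = sum of relevance scores
Position 1: rel=2, running sum=2
Position 2: rel=2, running sum=4
Position 3: rel=6, running sum=10
Position 4: rel=2, running sum=12
Position 5: rel=3, running sum=15
Position 6: rel=0, running sum=15
Position 7: rel=6, running sum=21
Position 8: rel=0, running sum=21
Position 9: rel=2, running sum=23
CG = 23

23


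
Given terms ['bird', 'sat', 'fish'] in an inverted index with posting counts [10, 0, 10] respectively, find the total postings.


Summing posting list sizes:
'bird': 10 postings
'sat': 0 postings
'fish': 10 postings
Total = 10 + 0 + 10 = 20

20


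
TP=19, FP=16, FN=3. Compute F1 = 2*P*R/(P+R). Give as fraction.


F1 = 2 * P * R / (P + R)
P = TP/(TP+FP) = 19/35 = 19/35
R = TP/(TP+FN) = 19/22 = 19/22
2 * P * R = 2 * 19/35 * 19/22 = 361/385
P + R = 19/35 + 19/22 = 1083/770
F1 = 361/385 / 1083/770 = 2/3

2/3


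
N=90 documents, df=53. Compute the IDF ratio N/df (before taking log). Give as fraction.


IDF ratio = N / df
= 90 / 53
= 90/53

90/53


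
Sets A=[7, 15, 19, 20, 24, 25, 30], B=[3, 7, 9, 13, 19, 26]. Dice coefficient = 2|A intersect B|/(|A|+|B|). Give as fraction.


A intersect B = [7, 19]
|A intersect B| = 2
|A| = 7, |B| = 6
Dice = 2*2 / (7+6)
= 4 / 13 = 4/13

4/13


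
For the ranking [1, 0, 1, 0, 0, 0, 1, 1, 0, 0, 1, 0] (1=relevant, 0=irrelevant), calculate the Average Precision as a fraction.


Computing P@k for each relevant position:
Position 1: relevant, P@1 = 1/1 = 1
Position 2: not relevant
Position 3: relevant, P@3 = 2/3 = 2/3
Position 4: not relevant
Position 5: not relevant
Position 6: not relevant
Position 7: relevant, P@7 = 3/7 = 3/7
Position 8: relevant, P@8 = 4/8 = 1/2
Position 9: not relevant
Position 10: not relevant
Position 11: relevant, P@11 = 5/11 = 5/11
Position 12: not relevant
Sum of P@k = 1 + 2/3 + 3/7 + 1/2 + 5/11 = 1409/462
AP = 1409/462 / 5 = 1409/2310

1409/2310


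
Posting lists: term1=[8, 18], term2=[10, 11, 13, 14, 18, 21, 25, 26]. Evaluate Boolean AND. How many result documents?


Boolean AND: find intersection of posting lists
term1 docs: [8, 18]
term2 docs: [10, 11, 13, 14, 18, 21, 25, 26]
Intersection: [18]
|intersection| = 1

1


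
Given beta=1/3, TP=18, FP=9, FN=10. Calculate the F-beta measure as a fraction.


P = TP/(TP+FP) = 18/27 = 2/3
R = TP/(TP+FN) = 18/28 = 9/14
beta^2 = 1/3^2 = 1/9
(1 + beta^2) = 10/9
Numerator = (1+beta^2)*P*R = 10/21
Denominator = beta^2*P + R = 2/27 + 9/14 = 271/378
F_beta = 180/271

180/271


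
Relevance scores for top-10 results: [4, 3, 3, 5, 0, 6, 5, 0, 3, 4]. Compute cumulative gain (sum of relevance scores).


Cumulative Gain = sum of relevance scores
Position 1: rel=4, running sum=4
Position 2: rel=3, running sum=7
Position 3: rel=3, running sum=10
Position 4: rel=5, running sum=15
Position 5: rel=0, running sum=15
Position 6: rel=6, running sum=21
Position 7: rel=5, running sum=26
Position 8: rel=0, running sum=26
Position 9: rel=3, running sum=29
Position 10: rel=4, running sum=33
CG = 33

33


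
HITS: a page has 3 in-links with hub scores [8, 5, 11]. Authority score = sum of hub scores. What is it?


Authority = sum of hub scores of in-linkers
In-link 1: hub score = 8
In-link 2: hub score = 5
In-link 3: hub score = 11
Authority = 8 + 5 + 11 = 24

24


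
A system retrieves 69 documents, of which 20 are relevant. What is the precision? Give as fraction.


Precision = relevant_retrieved / total_retrieved
= 20 / 69
= 20 / (20 + 49)
= 20/69

20/69


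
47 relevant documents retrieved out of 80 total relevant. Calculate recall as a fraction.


Recall = retrieved_relevant / total_relevant
= 47 / 80
= 47 / (47 + 33)
= 47/80

47/80


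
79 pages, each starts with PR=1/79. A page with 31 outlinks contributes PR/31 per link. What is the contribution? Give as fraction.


Initial PR = 1/79 = 1/79
Outlinks = 31
Contribution per link = PR / outlinks
= 1/79 / 31
= 1/2449

1/2449


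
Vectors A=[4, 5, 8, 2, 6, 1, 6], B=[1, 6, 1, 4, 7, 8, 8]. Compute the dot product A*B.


Dot product = sum of element-wise products
A[0]*B[0] = 4*1 = 4
A[1]*B[1] = 5*6 = 30
A[2]*B[2] = 8*1 = 8
A[3]*B[3] = 2*4 = 8
A[4]*B[4] = 6*7 = 42
A[5]*B[5] = 1*8 = 8
A[6]*B[6] = 6*8 = 48
Sum = 4 + 30 + 8 + 8 + 42 + 8 + 48 = 148

148


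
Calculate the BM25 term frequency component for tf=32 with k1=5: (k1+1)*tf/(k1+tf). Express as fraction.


BM25 TF component = (k1+1)*tf / (k1+tf)
k1 = 5, tf = 32
Numerator = (5+1)*32 = 192
Denominator = 5 + 32 = 37
= 192/37 = 192/37

192/37


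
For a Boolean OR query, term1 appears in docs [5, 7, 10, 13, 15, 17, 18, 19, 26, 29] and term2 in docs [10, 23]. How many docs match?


Boolean OR: find union of posting lists
term1 docs: [5, 7, 10, 13, 15, 17, 18, 19, 26, 29]
term2 docs: [10, 23]
Union: [5, 7, 10, 13, 15, 17, 18, 19, 23, 26, 29]
|union| = 11

11


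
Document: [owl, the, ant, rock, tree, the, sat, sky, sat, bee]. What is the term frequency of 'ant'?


Document has 10 words
Scanning for 'ant':
Found at positions: [2]
Count = 1

1


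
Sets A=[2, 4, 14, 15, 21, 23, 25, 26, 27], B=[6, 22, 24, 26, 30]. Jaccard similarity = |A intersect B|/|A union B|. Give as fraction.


A intersect B = [26]
|A intersect B| = 1
A union B = [2, 4, 6, 14, 15, 21, 22, 23, 24, 25, 26, 27, 30]
|A union B| = 13
Jaccard = 1/13 = 1/13

1/13


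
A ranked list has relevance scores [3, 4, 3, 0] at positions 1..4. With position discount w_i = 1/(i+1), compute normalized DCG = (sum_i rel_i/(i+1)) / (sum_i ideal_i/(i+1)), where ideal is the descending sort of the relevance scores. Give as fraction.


Position discount weights w_i = 1/(i+1) for i=1..4:
Weights = [1/2, 1/3, 1/4, 1/5]
Actual relevance: [3, 4, 3, 0]
DCG = 3/2 + 4/3 + 3/4 + 0/5 = 43/12
Ideal relevance (sorted desc): [4, 3, 3, 0]
Ideal DCG = 4/2 + 3/3 + 3/4 + 0/5 = 15/4
nDCG = DCG / ideal_DCG = 43/12 / 15/4 = 43/45

43/45


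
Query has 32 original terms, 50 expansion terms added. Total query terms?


Original terms: 32
Expansion terms: 50
Total = 32 + 50 = 82

82


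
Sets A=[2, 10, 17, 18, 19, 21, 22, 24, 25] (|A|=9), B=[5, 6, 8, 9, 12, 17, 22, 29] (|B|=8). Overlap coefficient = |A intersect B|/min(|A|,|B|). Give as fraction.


A intersect B = [17, 22]
|A intersect B| = 2
min(|A|, |B|) = min(9, 8) = 8
Overlap = 2 / 8 = 1/4

1/4


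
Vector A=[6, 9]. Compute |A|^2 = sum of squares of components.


|A|^2 = sum of squared components
A[0]^2 = 6^2 = 36
A[1]^2 = 9^2 = 81
Sum = 36 + 81 = 117

117


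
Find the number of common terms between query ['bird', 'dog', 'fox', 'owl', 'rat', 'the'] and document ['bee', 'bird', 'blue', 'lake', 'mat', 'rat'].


Query terms: ['bird', 'dog', 'fox', 'owl', 'rat', 'the']
Document terms: ['bee', 'bird', 'blue', 'lake', 'mat', 'rat']
Common terms: ['bird', 'rat']
Overlap count = 2

2


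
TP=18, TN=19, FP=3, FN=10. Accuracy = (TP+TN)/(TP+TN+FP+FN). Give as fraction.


Accuracy = (TP + TN) / (TP + TN + FP + FN)
TP + TN = 18 + 19 = 37
Total = 18 + 19 + 3 + 10 = 50
Accuracy = 37 / 50 = 37/50

37/50


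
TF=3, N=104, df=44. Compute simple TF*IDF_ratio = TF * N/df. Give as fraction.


TF * (N/df)
= 3 * (104/44)
= 3 * 26/11
= 78/11

78/11


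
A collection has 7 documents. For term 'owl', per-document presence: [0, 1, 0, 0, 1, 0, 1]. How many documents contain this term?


Checking each document for 'owl':
Doc 1: absent
Doc 2: present
Doc 3: absent
Doc 4: absent
Doc 5: present
Doc 6: absent
Doc 7: present
df = sum of presences = 0 + 1 + 0 + 0 + 1 + 0 + 1 = 3

3


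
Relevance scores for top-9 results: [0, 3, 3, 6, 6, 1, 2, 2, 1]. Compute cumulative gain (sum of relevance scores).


Cumulative Gain = sum of relevance scores
Position 1: rel=0, running sum=0
Position 2: rel=3, running sum=3
Position 3: rel=3, running sum=6
Position 4: rel=6, running sum=12
Position 5: rel=6, running sum=18
Position 6: rel=1, running sum=19
Position 7: rel=2, running sum=21
Position 8: rel=2, running sum=23
Position 9: rel=1, running sum=24
CG = 24

24


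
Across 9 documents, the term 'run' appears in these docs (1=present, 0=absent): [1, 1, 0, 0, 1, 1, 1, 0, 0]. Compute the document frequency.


Checking each document for 'run':
Doc 1: present
Doc 2: present
Doc 3: absent
Doc 4: absent
Doc 5: present
Doc 6: present
Doc 7: present
Doc 8: absent
Doc 9: absent
df = sum of presences = 1 + 1 + 0 + 0 + 1 + 1 + 1 + 0 + 0 = 5

5


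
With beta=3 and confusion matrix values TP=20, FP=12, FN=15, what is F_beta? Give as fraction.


P = TP/(TP+FP) = 20/32 = 5/8
R = TP/(TP+FN) = 20/35 = 4/7
beta^2 = 3^2 = 9
(1 + beta^2) = 10
Numerator = (1+beta^2)*P*R = 25/7
Denominator = beta^2*P + R = 45/8 + 4/7 = 347/56
F_beta = 200/347

200/347


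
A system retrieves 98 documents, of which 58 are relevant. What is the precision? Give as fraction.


Precision = relevant_retrieved / total_retrieved
= 58 / 98
= 58 / (58 + 40)
= 29/49

29/49


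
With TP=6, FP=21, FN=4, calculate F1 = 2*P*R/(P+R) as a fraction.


F1 = 2 * P * R / (P + R)
P = TP/(TP+FP) = 6/27 = 2/9
R = TP/(TP+FN) = 6/10 = 3/5
2 * P * R = 2 * 2/9 * 3/5 = 4/15
P + R = 2/9 + 3/5 = 37/45
F1 = 4/15 / 37/45 = 12/37

12/37


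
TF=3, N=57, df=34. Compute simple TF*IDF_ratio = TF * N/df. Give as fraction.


TF * (N/df)
= 3 * (57/34)
= 3 * 57/34
= 171/34

171/34


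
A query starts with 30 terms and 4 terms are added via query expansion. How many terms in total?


Original terms: 30
Expansion terms: 4
Total = 30 + 4 = 34

34


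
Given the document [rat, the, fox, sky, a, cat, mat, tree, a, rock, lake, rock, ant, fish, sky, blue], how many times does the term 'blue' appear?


Document has 16 words
Scanning for 'blue':
Found at positions: [15]
Count = 1

1


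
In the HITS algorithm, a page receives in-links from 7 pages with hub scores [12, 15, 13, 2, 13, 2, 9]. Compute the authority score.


Authority = sum of hub scores of in-linkers
In-link 1: hub score = 12
In-link 2: hub score = 15
In-link 3: hub score = 13
In-link 4: hub score = 2
In-link 5: hub score = 13
In-link 6: hub score = 2
In-link 7: hub score = 9
Authority = 12 + 15 + 13 + 2 + 13 + 2 + 9 = 66

66


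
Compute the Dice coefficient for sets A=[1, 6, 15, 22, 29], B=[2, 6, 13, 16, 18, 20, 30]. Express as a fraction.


A intersect B = [6]
|A intersect B| = 1
|A| = 5, |B| = 7
Dice = 2*1 / (5+7)
= 2 / 12 = 1/6

1/6


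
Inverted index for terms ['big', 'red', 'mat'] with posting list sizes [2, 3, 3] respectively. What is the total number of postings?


Summing posting list sizes:
'big': 2 postings
'red': 3 postings
'mat': 3 postings
Total = 2 + 3 + 3 = 8

8


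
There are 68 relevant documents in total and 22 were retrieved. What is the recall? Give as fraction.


Recall = retrieved_relevant / total_relevant
= 22 / 68
= 22 / (22 + 46)
= 11/34

11/34


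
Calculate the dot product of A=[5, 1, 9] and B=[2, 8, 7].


Dot product = sum of element-wise products
A[0]*B[0] = 5*2 = 10
A[1]*B[1] = 1*8 = 8
A[2]*B[2] = 9*7 = 63
Sum = 10 + 8 + 63 = 81

81


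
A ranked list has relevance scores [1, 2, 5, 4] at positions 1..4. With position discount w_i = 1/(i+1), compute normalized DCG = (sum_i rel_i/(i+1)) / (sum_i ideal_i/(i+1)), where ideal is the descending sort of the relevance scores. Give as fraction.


Position discount weights w_i = 1/(i+1) for i=1..4:
Weights = [1/2, 1/3, 1/4, 1/5]
Actual relevance: [1, 2, 5, 4]
DCG = 1/2 + 2/3 + 5/4 + 4/5 = 193/60
Ideal relevance (sorted desc): [5, 4, 2, 1]
Ideal DCG = 5/2 + 4/3 + 2/4 + 1/5 = 68/15
nDCG = DCG / ideal_DCG = 193/60 / 68/15 = 193/272

193/272


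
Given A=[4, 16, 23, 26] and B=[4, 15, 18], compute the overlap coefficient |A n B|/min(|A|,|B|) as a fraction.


A intersect B = [4]
|A intersect B| = 1
min(|A|, |B|) = min(4, 3) = 3
Overlap = 1 / 3 = 1/3

1/3


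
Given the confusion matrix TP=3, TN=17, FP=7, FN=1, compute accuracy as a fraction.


Accuracy = (TP + TN) / (TP + TN + FP + FN)
TP + TN = 3 + 17 = 20
Total = 3 + 17 + 7 + 1 = 28
Accuracy = 20 / 28 = 5/7

5/7


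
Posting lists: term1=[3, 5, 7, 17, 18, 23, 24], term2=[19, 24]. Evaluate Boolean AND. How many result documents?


Boolean AND: find intersection of posting lists
term1 docs: [3, 5, 7, 17, 18, 23, 24]
term2 docs: [19, 24]
Intersection: [24]
|intersection| = 1

1


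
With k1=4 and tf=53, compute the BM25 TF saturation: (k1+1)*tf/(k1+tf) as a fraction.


BM25 TF component = (k1+1)*tf / (k1+tf)
k1 = 4, tf = 53
Numerator = (4+1)*53 = 265
Denominator = 4 + 53 = 57
= 265/57 = 265/57

265/57


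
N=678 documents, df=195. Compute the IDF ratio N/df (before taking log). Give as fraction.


IDF ratio = N / df
= 678 / 195
= 226/65

226/65


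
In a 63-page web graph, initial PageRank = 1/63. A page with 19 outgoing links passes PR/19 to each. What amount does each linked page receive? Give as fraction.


Initial PR = 1/63 = 1/63
Outlinks = 19
Contribution per link = PR / outlinks
= 1/63 / 19
= 1/1197

1/1197


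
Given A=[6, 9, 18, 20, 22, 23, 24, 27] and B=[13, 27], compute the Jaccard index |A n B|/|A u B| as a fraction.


A intersect B = [27]
|A intersect B| = 1
A union B = [6, 9, 13, 18, 20, 22, 23, 24, 27]
|A union B| = 9
Jaccard = 1/9 = 1/9

1/9


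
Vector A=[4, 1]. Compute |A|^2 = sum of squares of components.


|A|^2 = sum of squared components
A[0]^2 = 4^2 = 16
A[1]^2 = 1^2 = 1
Sum = 16 + 1 = 17

17


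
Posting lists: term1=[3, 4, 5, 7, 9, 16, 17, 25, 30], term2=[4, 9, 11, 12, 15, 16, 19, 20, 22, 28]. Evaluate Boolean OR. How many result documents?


Boolean OR: find union of posting lists
term1 docs: [3, 4, 5, 7, 9, 16, 17, 25, 30]
term2 docs: [4, 9, 11, 12, 15, 16, 19, 20, 22, 28]
Union: [3, 4, 5, 7, 9, 11, 12, 15, 16, 17, 19, 20, 22, 25, 28, 30]
|union| = 16

16


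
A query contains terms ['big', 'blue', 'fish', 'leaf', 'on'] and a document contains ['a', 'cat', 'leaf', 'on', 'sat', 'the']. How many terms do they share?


Query terms: ['big', 'blue', 'fish', 'leaf', 'on']
Document terms: ['a', 'cat', 'leaf', 'on', 'sat', 'the']
Common terms: ['leaf', 'on']
Overlap count = 2

2


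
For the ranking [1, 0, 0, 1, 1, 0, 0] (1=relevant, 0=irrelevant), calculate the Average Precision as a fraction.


Computing P@k for each relevant position:
Position 1: relevant, P@1 = 1/1 = 1
Position 2: not relevant
Position 3: not relevant
Position 4: relevant, P@4 = 2/4 = 1/2
Position 5: relevant, P@5 = 3/5 = 3/5
Position 6: not relevant
Position 7: not relevant
Sum of P@k = 1 + 1/2 + 3/5 = 21/10
AP = 21/10 / 3 = 7/10

7/10


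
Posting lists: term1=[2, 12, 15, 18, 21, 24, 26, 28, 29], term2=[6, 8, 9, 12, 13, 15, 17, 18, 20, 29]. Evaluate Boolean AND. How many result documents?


Boolean AND: find intersection of posting lists
term1 docs: [2, 12, 15, 18, 21, 24, 26, 28, 29]
term2 docs: [6, 8, 9, 12, 13, 15, 17, 18, 20, 29]
Intersection: [12, 15, 18, 29]
|intersection| = 4

4


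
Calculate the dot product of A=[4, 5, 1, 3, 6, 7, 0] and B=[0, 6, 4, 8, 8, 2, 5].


Dot product = sum of element-wise products
A[0]*B[0] = 4*0 = 0
A[1]*B[1] = 5*6 = 30
A[2]*B[2] = 1*4 = 4
A[3]*B[3] = 3*8 = 24
A[4]*B[4] = 6*8 = 48
A[5]*B[5] = 7*2 = 14
A[6]*B[6] = 0*5 = 0
Sum = 0 + 30 + 4 + 24 + 48 + 14 + 0 = 120

120


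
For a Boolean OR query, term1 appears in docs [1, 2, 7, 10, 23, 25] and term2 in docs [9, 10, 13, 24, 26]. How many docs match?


Boolean OR: find union of posting lists
term1 docs: [1, 2, 7, 10, 23, 25]
term2 docs: [9, 10, 13, 24, 26]
Union: [1, 2, 7, 9, 10, 13, 23, 24, 25, 26]
|union| = 10

10


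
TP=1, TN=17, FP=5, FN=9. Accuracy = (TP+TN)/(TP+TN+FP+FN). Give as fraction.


Accuracy = (TP + TN) / (TP + TN + FP + FN)
TP + TN = 1 + 17 = 18
Total = 1 + 17 + 5 + 9 = 32
Accuracy = 18 / 32 = 9/16

9/16


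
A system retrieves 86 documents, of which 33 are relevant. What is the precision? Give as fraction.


Precision = relevant_retrieved / total_retrieved
= 33 / 86
= 33 / (33 + 53)
= 33/86

33/86


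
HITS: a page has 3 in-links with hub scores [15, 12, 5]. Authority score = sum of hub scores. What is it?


Authority = sum of hub scores of in-linkers
In-link 1: hub score = 15
In-link 2: hub score = 12
In-link 3: hub score = 5
Authority = 15 + 12 + 5 = 32

32


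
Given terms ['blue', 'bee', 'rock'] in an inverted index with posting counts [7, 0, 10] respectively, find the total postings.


Summing posting list sizes:
'blue': 7 postings
'bee': 0 postings
'rock': 10 postings
Total = 7 + 0 + 10 = 17

17


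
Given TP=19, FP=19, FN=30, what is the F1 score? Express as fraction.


F1 = 2 * P * R / (P + R)
P = TP/(TP+FP) = 19/38 = 1/2
R = TP/(TP+FN) = 19/49 = 19/49
2 * P * R = 2 * 1/2 * 19/49 = 19/49
P + R = 1/2 + 19/49 = 87/98
F1 = 19/49 / 87/98 = 38/87

38/87


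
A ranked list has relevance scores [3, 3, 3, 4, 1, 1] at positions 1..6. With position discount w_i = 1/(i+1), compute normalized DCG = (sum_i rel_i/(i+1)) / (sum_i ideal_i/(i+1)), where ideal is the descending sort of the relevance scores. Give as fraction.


Position discount weights w_i = 1/(i+1) for i=1..6:
Weights = [1/2, 1/3, 1/4, 1/5, 1/6, 1/7]
Actual relevance: [3, 3, 3, 4, 1, 1]
DCG = 3/2 + 3/3 + 3/4 + 4/5 + 1/6 + 1/7 = 1831/420
Ideal relevance (sorted desc): [4, 3, 3, 3, 1, 1]
Ideal DCG = 4/2 + 3/3 + 3/4 + 3/5 + 1/6 + 1/7 = 1957/420
nDCG = DCG / ideal_DCG = 1831/420 / 1957/420 = 1831/1957

1831/1957


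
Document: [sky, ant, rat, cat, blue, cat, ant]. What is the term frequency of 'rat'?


Document has 7 words
Scanning for 'rat':
Found at positions: [2]
Count = 1

1


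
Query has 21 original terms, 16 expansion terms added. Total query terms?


Original terms: 21
Expansion terms: 16
Total = 21 + 16 = 37

37


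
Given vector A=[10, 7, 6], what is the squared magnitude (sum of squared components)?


|A|^2 = sum of squared components
A[0]^2 = 10^2 = 100
A[1]^2 = 7^2 = 49
A[2]^2 = 6^2 = 36
Sum = 100 + 49 + 36 = 185

185


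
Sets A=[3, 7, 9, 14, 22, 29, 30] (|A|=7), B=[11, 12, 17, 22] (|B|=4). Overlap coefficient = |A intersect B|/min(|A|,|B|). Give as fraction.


A intersect B = [22]
|A intersect B| = 1
min(|A|, |B|) = min(7, 4) = 4
Overlap = 1 / 4 = 1/4

1/4


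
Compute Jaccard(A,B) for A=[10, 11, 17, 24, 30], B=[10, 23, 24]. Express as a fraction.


A intersect B = [10, 24]
|A intersect B| = 2
A union B = [10, 11, 17, 23, 24, 30]
|A union B| = 6
Jaccard = 2/6 = 1/3

1/3


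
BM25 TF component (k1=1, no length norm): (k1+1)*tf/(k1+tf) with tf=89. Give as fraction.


BM25 TF component = (k1+1)*tf / (k1+tf)
k1 = 1, tf = 89
Numerator = (1+1)*89 = 178
Denominator = 1 + 89 = 90
= 178/90 = 89/45

89/45


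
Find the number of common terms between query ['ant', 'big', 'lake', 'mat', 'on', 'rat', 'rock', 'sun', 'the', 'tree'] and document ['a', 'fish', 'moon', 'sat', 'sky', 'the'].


Query terms: ['ant', 'big', 'lake', 'mat', 'on', 'rat', 'rock', 'sun', 'the', 'tree']
Document terms: ['a', 'fish', 'moon', 'sat', 'sky', 'the']
Common terms: ['the']
Overlap count = 1

1


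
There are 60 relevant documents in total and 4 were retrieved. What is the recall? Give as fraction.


Recall = retrieved_relevant / total_relevant
= 4 / 60
= 4 / (4 + 56)
= 1/15

1/15


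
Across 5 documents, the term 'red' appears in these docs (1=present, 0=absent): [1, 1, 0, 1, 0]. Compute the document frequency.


Checking each document for 'red':
Doc 1: present
Doc 2: present
Doc 3: absent
Doc 4: present
Doc 5: absent
df = sum of presences = 1 + 1 + 0 + 1 + 0 = 3

3


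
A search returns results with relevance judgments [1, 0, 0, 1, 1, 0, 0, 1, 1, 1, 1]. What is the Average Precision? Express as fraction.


Computing P@k for each relevant position:
Position 1: relevant, P@1 = 1/1 = 1
Position 2: not relevant
Position 3: not relevant
Position 4: relevant, P@4 = 2/4 = 1/2
Position 5: relevant, P@5 = 3/5 = 3/5
Position 6: not relevant
Position 7: not relevant
Position 8: relevant, P@8 = 4/8 = 1/2
Position 9: relevant, P@9 = 5/9 = 5/9
Position 10: relevant, P@10 = 6/10 = 3/5
Position 11: relevant, P@11 = 7/11 = 7/11
Sum of P@k = 1 + 1/2 + 3/5 + 1/2 + 5/9 + 3/5 + 7/11 = 2174/495
AP = 2174/495 / 7 = 2174/3465

2174/3465


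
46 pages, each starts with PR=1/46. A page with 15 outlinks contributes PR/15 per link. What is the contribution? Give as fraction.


Initial PR = 1/46 = 1/46
Outlinks = 15
Contribution per link = PR / outlinks
= 1/46 / 15
= 1/690

1/690


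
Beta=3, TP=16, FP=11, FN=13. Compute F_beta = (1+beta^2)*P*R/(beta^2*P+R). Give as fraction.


P = TP/(TP+FP) = 16/27 = 16/27
R = TP/(TP+FN) = 16/29 = 16/29
beta^2 = 3^2 = 9
(1 + beta^2) = 10
Numerator = (1+beta^2)*P*R = 2560/783
Denominator = beta^2*P + R = 16/3 + 16/29 = 512/87
F_beta = 5/9

5/9


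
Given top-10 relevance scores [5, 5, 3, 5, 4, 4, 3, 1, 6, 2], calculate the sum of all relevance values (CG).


Cumulative Gain = sum of relevance scores
Position 1: rel=5, running sum=5
Position 2: rel=5, running sum=10
Position 3: rel=3, running sum=13
Position 4: rel=5, running sum=18
Position 5: rel=4, running sum=22
Position 6: rel=4, running sum=26
Position 7: rel=3, running sum=29
Position 8: rel=1, running sum=30
Position 9: rel=6, running sum=36
Position 10: rel=2, running sum=38
CG = 38

38


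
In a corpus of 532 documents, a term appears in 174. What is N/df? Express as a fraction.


IDF ratio = N / df
= 532 / 174
= 266/87

266/87


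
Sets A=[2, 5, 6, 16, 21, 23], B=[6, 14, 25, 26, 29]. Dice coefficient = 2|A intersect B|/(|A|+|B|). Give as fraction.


A intersect B = [6]
|A intersect B| = 1
|A| = 6, |B| = 5
Dice = 2*1 / (6+5)
= 2 / 11 = 2/11

2/11


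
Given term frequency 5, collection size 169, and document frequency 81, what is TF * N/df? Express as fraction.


TF * (N/df)
= 5 * (169/81)
= 5 * 169/81
= 845/81

845/81


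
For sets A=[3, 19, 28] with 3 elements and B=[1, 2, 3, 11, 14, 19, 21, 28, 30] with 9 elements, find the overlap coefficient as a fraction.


A intersect B = [3, 19, 28]
|A intersect B| = 3
min(|A|, |B|) = min(3, 9) = 3
Overlap = 3 / 3 = 1

1


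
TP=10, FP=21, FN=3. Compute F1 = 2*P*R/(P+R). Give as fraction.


F1 = 2 * P * R / (P + R)
P = TP/(TP+FP) = 10/31 = 10/31
R = TP/(TP+FN) = 10/13 = 10/13
2 * P * R = 2 * 10/31 * 10/13 = 200/403
P + R = 10/31 + 10/13 = 440/403
F1 = 200/403 / 440/403 = 5/11

5/11


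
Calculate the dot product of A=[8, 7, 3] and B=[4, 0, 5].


Dot product = sum of element-wise products
A[0]*B[0] = 8*4 = 32
A[1]*B[1] = 7*0 = 0
A[2]*B[2] = 3*5 = 15
Sum = 32 + 0 + 15 = 47

47


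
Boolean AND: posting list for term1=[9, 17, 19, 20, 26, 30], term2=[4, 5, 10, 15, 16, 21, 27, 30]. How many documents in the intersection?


Boolean AND: find intersection of posting lists
term1 docs: [9, 17, 19, 20, 26, 30]
term2 docs: [4, 5, 10, 15, 16, 21, 27, 30]
Intersection: [30]
|intersection| = 1

1


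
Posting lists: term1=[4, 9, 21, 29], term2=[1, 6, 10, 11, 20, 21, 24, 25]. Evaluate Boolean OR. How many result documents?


Boolean OR: find union of posting lists
term1 docs: [4, 9, 21, 29]
term2 docs: [1, 6, 10, 11, 20, 21, 24, 25]
Union: [1, 4, 6, 9, 10, 11, 20, 21, 24, 25, 29]
|union| = 11

11


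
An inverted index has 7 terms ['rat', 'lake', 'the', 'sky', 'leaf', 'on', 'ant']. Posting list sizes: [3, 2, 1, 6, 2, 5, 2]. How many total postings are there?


Summing posting list sizes:
'rat': 3 postings
'lake': 2 postings
'the': 1 postings
'sky': 6 postings
'leaf': 2 postings
'on': 5 postings
'ant': 2 postings
Total = 3 + 2 + 1 + 6 + 2 + 5 + 2 = 21

21


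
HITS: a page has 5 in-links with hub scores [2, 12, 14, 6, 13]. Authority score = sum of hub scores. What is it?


Authority = sum of hub scores of in-linkers
In-link 1: hub score = 2
In-link 2: hub score = 12
In-link 3: hub score = 14
In-link 4: hub score = 6
In-link 5: hub score = 13
Authority = 2 + 12 + 14 + 6 + 13 = 47

47


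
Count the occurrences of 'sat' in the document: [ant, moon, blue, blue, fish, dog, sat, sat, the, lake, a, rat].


Document has 12 words
Scanning for 'sat':
Found at positions: [6, 7]
Count = 2

2


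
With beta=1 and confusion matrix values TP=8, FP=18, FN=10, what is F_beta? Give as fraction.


P = TP/(TP+FP) = 8/26 = 4/13
R = TP/(TP+FN) = 8/18 = 4/9
beta^2 = 1^2 = 1
(1 + beta^2) = 2
Numerator = (1+beta^2)*P*R = 32/117
Denominator = beta^2*P + R = 4/13 + 4/9 = 88/117
F_beta = 4/11

4/11


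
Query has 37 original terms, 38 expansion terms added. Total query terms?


Original terms: 37
Expansion terms: 38
Total = 37 + 38 = 75

75


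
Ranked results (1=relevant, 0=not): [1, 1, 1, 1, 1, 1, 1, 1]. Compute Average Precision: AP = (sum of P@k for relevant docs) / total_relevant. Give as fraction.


Computing P@k for each relevant position:
Position 1: relevant, P@1 = 1/1 = 1
Position 2: relevant, P@2 = 2/2 = 1
Position 3: relevant, P@3 = 3/3 = 1
Position 4: relevant, P@4 = 4/4 = 1
Position 5: relevant, P@5 = 5/5 = 1
Position 6: relevant, P@6 = 6/6 = 1
Position 7: relevant, P@7 = 7/7 = 1
Position 8: relevant, P@8 = 8/8 = 1
Sum of P@k = 1 + 1 + 1 + 1 + 1 + 1 + 1 + 1 = 8
AP = 8 / 8 = 1

1


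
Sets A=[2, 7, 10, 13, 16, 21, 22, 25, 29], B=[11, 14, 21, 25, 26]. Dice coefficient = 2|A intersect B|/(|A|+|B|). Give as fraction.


A intersect B = [21, 25]
|A intersect B| = 2
|A| = 9, |B| = 5
Dice = 2*2 / (9+5)
= 4 / 14 = 2/7

2/7


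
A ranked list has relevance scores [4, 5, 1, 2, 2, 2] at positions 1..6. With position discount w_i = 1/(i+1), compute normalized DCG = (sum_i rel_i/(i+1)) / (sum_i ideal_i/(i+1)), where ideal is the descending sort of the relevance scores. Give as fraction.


Position discount weights w_i = 1/(i+1) for i=1..6:
Weights = [1/2, 1/3, 1/4, 1/5, 1/6, 1/7]
Actual relevance: [4, 5, 1, 2, 2, 2]
DCG = 4/2 + 5/3 + 1/4 + 2/5 + 2/6 + 2/7 = 691/140
Ideal relevance (sorted desc): [5, 4, 2, 2, 2, 1]
Ideal DCG = 5/2 + 4/3 + 2/4 + 2/5 + 2/6 + 1/7 = 547/105
nDCG = DCG / ideal_DCG = 691/140 / 547/105 = 2073/2188

2073/2188


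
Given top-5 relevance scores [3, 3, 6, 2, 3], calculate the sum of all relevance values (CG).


Cumulative Gain = sum of relevance scores
Position 1: rel=3, running sum=3
Position 2: rel=3, running sum=6
Position 3: rel=6, running sum=12
Position 4: rel=2, running sum=14
Position 5: rel=3, running sum=17
CG = 17

17


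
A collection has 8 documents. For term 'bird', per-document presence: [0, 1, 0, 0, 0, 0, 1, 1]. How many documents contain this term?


Checking each document for 'bird':
Doc 1: absent
Doc 2: present
Doc 3: absent
Doc 4: absent
Doc 5: absent
Doc 6: absent
Doc 7: present
Doc 8: present
df = sum of presences = 0 + 1 + 0 + 0 + 0 + 0 + 1 + 1 = 3

3


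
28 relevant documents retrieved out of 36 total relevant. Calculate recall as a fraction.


Recall = retrieved_relevant / total_relevant
= 28 / 36
= 28 / (28 + 8)
= 7/9

7/9


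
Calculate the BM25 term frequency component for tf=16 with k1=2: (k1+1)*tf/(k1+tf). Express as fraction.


BM25 TF component = (k1+1)*tf / (k1+tf)
k1 = 2, tf = 16
Numerator = (2+1)*16 = 48
Denominator = 2 + 16 = 18
= 48/18 = 8/3

8/3


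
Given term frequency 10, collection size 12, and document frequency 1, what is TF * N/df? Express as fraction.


TF * (N/df)
= 10 * (12/1)
= 10 * 12
= 120

120


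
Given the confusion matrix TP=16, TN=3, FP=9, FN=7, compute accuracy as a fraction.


Accuracy = (TP + TN) / (TP + TN + FP + FN)
TP + TN = 16 + 3 = 19
Total = 16 + 3 + 9 + 7 = 35
Accuracy = 19 / 35 = 19/35

19/35


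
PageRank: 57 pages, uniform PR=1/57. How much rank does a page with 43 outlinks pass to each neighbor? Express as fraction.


Initial PR = 1/57 = 1/57
Outlinks = 43
Contribution per link = PR / outlinks
= 1/57 / 43
= 1/2451

1/2451


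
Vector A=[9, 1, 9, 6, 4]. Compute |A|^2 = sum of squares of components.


|A|^2 = sum of squared components
A[0]^2 = 9^2 = 81
A[1]^2 = 1^2 = 1
A[2]^2 = 9^2 = 81
A[3]^2 = 6^2 = 36
A[4]^2 = 4^2 = 16
Sum = 81 + 1 + 81 + 36 + 16 = 215

215


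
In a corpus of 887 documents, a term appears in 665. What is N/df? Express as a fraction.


IDF ratio = N / df
= 887 / 665
= 887/665

887/665


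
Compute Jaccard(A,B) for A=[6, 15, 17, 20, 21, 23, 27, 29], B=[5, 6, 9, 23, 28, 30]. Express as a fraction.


A intersect B = [6, 23]
|A intersect B| = 2
A union B = [5, 6, 9, 15, 17, 20, 21, 23, 27, 28, 29, 30]
|A union B| = 12
Jaccard = 2/12 = 1/6

1/6


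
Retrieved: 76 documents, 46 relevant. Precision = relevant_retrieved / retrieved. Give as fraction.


Precision = relevant_retrieved / total_retrieved
= 46 / 76
= 46 / (46 + 30)
= 23/38

23/38


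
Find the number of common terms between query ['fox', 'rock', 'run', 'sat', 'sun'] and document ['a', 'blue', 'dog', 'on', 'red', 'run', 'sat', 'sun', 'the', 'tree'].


Query terms: ['fox', 'rock', 'run', 'sat', 'sun']
Document terms: ['a', 'blue', 'dog', 'on', 'red', 'run', 'sat', 'sun', 'the', 'tree']
Common terms: ['run', 'sat', 'sun']
Overlap count = 3

3


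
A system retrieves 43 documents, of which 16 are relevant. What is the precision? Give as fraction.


Precision = relevant_retrieved / total_retrieved
= 16 / 43
= 16 / (16 + 27)
= 16/43

16/43


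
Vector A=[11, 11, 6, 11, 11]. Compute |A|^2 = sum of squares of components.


|A|^2 = sum of squared components
A[0]^2 = 11^2 = 121
A[1]^2 = 11^2 = 121
A[2]^2 = 6^2 = 36
A[3]^2 = 11^2 = 121
A[4]^2 = 11^2 = 121
Sum = 121 + 121 + 36 + 121 + 121 = 520

520


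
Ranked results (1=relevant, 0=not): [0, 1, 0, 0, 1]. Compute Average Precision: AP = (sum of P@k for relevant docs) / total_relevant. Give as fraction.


Computing P@k for each relevant position:
Position 1: not relevant
Position 2: relevant, P@2 = 1/2 = 1/2
Position 3: not relevant
Position 4: not relevant
Position 5: relevant, P@5 = 2/5 = 2/5
Sum of P@k = 1/2 + 2/5 = 9/10
AP = 9/10 / 2 = 9/20

9/20


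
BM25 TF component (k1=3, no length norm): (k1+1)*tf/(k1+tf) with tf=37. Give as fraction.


BM25 TF component = (k1+1)*tf / (k1+tf)
k1 = 3, tf = 37
Numerator = (3+1)*37 = 148
Denominator = 3 + 37 = 40
= 148/40 = 37/10

37/10


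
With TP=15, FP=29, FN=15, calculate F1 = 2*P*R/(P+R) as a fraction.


F1 = 2 * P * R / (P + R)
P = TP/(TP+FP) = 15/44 = 15/44
R = TP/(TP+FN) = 15/30 = 1/2
2 * P * R = 2 * 15/44 * 1/2 = 15/44
P + R = 15/44 + 1/2 = 37/44
F1 = 15/44 / 37/44 = 15/37

15/37


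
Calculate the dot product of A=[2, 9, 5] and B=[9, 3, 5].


Dot product = sum of element-wise products
A[0]*B[0] = 2*9 = 18
A[1]*B[1] = 9*3 = 27
A[2]*B[2] = 5*5 = 25
Sum = 18 + 27 + 25 = 70

70


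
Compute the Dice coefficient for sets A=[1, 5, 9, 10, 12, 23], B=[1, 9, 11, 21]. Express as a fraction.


A intersect B = [1, 9]
|A intersect B| = 2
|A| = 6, |B| = 4
Dice = 2*2 / (6+4)
= 4 / 10 = 2/5

2/5


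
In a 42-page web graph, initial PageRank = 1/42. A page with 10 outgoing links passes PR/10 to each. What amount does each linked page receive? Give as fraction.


Initial PR = 1/42 = 1/42
Outlinks = 10
Contribution per link = PR / outlinks
= 1/42 / 10
= 1/420

1/420


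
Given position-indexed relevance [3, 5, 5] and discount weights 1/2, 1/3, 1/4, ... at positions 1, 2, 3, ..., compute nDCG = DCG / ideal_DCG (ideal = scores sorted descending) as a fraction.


Position discount weights w_i = 1/(i+1) for i=1..3:
Weights = [1/2, 1/3, 1/4]
Actual relevance: [3, 5, 5]
DCG = 3/2 + 5/3 + 5/4 = 53/12
Ideal relevance (sorted desc): [5, 5, 3]
Ideal DCG = 5/2 + 5/3 + 3/4 = 59/12
nDCG = DCG / ideal_DCG = 53/12 / 59/12 = 53/59

53/59


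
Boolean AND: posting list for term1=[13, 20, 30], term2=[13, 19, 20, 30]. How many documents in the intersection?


Boolean AND: find intersection of posting lists
term1 docs: [13, 20, 30]
term2 docs: [13, 19, 20, 30]
Intersection: [13, 20, 30]
|intersection| = 3

3


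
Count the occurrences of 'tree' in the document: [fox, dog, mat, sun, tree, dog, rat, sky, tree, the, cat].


Document has 11 words
Scanning for 'tree':
Found at positions: [4, 8]
Count = 2

2


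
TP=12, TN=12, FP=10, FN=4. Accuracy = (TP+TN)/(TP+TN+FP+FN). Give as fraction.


Accuracy = (TP + TN) / (TP + TN + FP + FN)
TP + TN = 12 + 12 = 24
Total = 12 + 12 + 10 + 4 = 38
Accuracy = 24 / 38 = 12/19

12/19


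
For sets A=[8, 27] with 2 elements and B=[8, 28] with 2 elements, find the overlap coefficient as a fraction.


A intersect B = [8]
|A intersect B| = 1
min(|A|, |B|) = min(2, 2) = 2
Overlap = 1 / 2 = 1/2

1/2


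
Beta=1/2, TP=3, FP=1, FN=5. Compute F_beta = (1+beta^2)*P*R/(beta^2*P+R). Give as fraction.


P = TP/(TP+FP) = 3/4 = 3/4
R = TP/(TP+FN) = 3/8 = 3/8
beta^2 = 1/2^2 = 1/4
(1 + beta^2) = 5/4
Numerator = (1+beta^2)*P*R = 45/128
Denominator = beta^2*P + R = 3/16 + 3/8 = 9/16
F_beta = 5/8

5/8


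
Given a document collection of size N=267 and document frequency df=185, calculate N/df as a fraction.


IDF ratio = N / df
= 267 / 185
= 267/185

267/185


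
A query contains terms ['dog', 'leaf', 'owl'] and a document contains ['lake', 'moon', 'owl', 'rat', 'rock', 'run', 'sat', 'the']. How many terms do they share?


Query terms: ['dog', 'leaf', 'owl']
Document terms: ['lake', 'moon', 'owl', 'rat', 'rock', 'run', 'sat', 'the']
Common terms: ['owl']
Overlap count = 1

1


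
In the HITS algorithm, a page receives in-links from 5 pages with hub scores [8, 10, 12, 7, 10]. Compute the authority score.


Authority = sum of hub scores of in-linkers
In-link 1: hub score = 8
In-link 2: hub score = 10
In-link 3: hub score = 12
In-link 4: hub score = 7
In-link 5: hub score = 10
Authority = 8 + 10 + 12 + 7 + 10 = 47

47


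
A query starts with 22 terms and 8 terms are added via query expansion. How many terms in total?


Original terms: 22
Expansion terms: 8
Total = 22 + 8 = 30

30


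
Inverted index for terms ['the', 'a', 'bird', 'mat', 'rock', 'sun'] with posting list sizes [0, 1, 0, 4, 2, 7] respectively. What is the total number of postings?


Summing posting list sizes:
'the': 0 postings
'a': 1 postings
'bird': 0 postings
'mat': 4 postings
'rock': 2 postings
'sun': 7 postings
Total = 0 + 1 + 0 + 4 + 2 + 7 = 14

14


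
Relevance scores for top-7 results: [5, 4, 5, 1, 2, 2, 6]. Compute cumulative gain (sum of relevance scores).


Cumulative Gain = sum of relevance scores
Position 1: rel=5, running sum=5
Position 2: rel=4, running sum=9
Position 3: rel=5, running sum=14
Position 4: rel=1, running sum=15
Position 5: rel=2, running sum=17
Position 6: rel=2, running sum=19
Position 7: rel=6, running sum=25
CG = 25

25


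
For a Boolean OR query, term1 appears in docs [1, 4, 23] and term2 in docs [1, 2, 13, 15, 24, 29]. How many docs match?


Boolean OR: find union of posting lists
term1 docs: [1, 4, 23]
term2 docs: [1, 2, 13, 15, 24, 29]
Union: [1, 2, 4, 13, 15, 23, 24, 29]
|union| = 8

8


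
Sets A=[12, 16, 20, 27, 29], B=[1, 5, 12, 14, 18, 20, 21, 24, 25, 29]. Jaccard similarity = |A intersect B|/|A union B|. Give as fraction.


A intersect B = [12, 20, 29]
|A intersect B| = 3
A union B = [1, 5, 12, 14, 16, 18, 20, 21, 24, 25, 27, 29]
|A union B| = 12
Jaccard = 3/12 = 1/4

1/4


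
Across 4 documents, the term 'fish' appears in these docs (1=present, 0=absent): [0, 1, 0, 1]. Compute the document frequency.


Checking each document for 'fish':
Doc 1: absent
Doc 2: present
Doc 3: absent
Doc 4: present
df = sum of presences = 0 + 1 + 0 + 1 = 2

2


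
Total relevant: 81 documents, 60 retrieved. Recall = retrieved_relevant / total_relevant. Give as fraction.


Recall = retrieved_relevant / total_relevant
= 60 / 81
= 60 / (60 + 21)
= 20/27

20/27


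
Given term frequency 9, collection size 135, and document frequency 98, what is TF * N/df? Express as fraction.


TF * (N/df)
= 9 * (135/98)
= 9 * 135/98
= 1215/98

1215/98


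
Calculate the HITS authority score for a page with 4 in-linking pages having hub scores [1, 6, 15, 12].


Authority = sum of hub scores of in-linkers
In-link 1: hub score = 1
In-link 2: hub score = 6
In-link 3: hub score = 15
In-link 4: hub score = 12
Authority = 1 + 6 + 15 + 12 = 34

34


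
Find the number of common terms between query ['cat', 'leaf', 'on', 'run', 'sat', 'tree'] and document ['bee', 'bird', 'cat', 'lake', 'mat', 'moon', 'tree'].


Query terms: ['cat', 'leaf', 'on', 'run', 'sat', 'tree']
Document terms: ['bee', 'bird', 'cat', 'lake', 'mat', 'moon', 'tree']
Common terms: ['cat', 'tree']
Overlap count = 2

2


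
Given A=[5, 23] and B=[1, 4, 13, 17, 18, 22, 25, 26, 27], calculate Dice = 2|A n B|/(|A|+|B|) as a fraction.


A intersect B = []
|A intersect B| = 0
|A| = 2, |B| = 9
Dice = 2*0 / (2+9)
= 0 / 11 = 0

0


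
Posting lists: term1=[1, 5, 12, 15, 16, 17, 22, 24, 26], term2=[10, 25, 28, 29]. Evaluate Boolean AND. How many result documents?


Boolean AND: find intersection of posting lists
term1 docs: [1, 5, 12, 15, 16, 17, 22, 24, 26]
term2 docs: [10, 25, 28, 29]
Intersection: []
|intersection| = 0

0


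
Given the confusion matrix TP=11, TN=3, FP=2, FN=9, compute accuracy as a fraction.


Accuracy = (TP + TN) / (TP + TN + FP + FN)
TP + TN = 11 + 3 = 14
Total = 11 + 3 + 2 + 9 = 25
Accuracy = 14 / 25 = 14/25

14/25


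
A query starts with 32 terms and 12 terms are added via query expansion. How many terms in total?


Original terms: 32
Expansion terms: 12
Total = 32 + 12 = 44

44


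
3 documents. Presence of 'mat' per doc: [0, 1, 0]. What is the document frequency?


Checking each document for 'mat':
Doc 1: absent
Doc 2: present
Doc 3: absent
df = sum of presences = 0 + 1 + 0 = 1

1


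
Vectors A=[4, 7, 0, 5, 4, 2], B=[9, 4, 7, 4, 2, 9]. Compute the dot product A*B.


Dot product = sum of element-wise products
A[0]*B[0] = 4*9 = 36
A[1]*B[1] = 7*4 = 28
A[2]*B[2] = 0*7 = 0
A[3]*B[3] = 5*4 = 20
A[4]*B[4] = 4*2 = 8
A[5]*B[5] = 2*9 = 18
Sum = 36 + 28 + 0 + 20 + 8 + 18 = 110

110


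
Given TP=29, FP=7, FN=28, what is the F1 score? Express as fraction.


F1 = 2 * P * R / (P + R)
P = TP/(TP+FP) = 29/36 = 29/36
R = TP/(TP+FN) = 29/57 = 29/57
2 * P * R = 2 * 29/36 * 29/57 = 841/1026
P + R = 29/36 + 29/57 = 899/684
F1 = 841/1026 / 899/684 = 58/93

58/93


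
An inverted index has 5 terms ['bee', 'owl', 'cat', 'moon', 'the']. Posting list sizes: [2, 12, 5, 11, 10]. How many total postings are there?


Summing posting list sizes:
'bee': 2 postings
'owl': 12 postings
'cat': 5 postings
'moon': 11 postings
'the': 10 postings
Total = 2 + 12 + 5 + 11 + 10 = 40

40


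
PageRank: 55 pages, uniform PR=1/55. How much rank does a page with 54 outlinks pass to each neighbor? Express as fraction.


Initial PR = 1/55 = 1/55
Outlinks = 54
Contribution per link = PR / outlinks
= 1/55 / 54
= 1/2970

1/2970


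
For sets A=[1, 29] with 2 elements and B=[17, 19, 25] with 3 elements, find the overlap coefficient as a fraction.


A intersect B = []
|A intersect B| = 0
min(|A|, |B|) = min(2, 3) = 2
Overlap = 0 / 2 = 0

0


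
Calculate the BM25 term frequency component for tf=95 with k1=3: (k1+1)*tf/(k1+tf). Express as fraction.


BM25 TF component = (k1+1)*tf / (k1+tf)
k1 = 3, tf = 95
Numerator = (3+1)*95 = 380
Denominator = 3 + 95 = 98
= 380/98 = 190/49

190/49


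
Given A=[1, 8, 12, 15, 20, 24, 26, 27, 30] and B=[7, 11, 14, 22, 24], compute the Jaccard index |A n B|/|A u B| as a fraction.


A intersect B = [24]
|A intersect B| = 1
A union B = [1, 7, 8, 11, 12, 14, 15, 20, 22, 24, 26, 27, 30]
|A union B| = 13
Jaccard = 1/13 = 1/13

1/13


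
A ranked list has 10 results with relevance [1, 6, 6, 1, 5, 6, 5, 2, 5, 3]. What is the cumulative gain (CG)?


Cumulative Gain = sum of relevance scores
Position 1: rel=1, running sum=1
Position 2: rel=6, running sum=7
Position 3: rel=6, running sum=13
Position 4: rel=1, running sum=14
Position 5: rel=5, running sum=19
Position 6: rel=6, running sum=25
Position 7: rel=5, running sum=30
Position 8: rel=2, running sum=32
Position 9: rel=5, running sum=37
Position 10: rel=3, running sum=40
CG = 40

40
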